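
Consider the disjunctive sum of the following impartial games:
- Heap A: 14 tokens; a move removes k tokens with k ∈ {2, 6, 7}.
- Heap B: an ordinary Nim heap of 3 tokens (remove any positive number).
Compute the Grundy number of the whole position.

Build the Grundy sequence for heap A with g(k) = mex{g(k−s) : s ∈ {2, 6, 7}, s ≤ k}:
g(0) = mex{} = 0
g(1) = mex{} = 0
g(2) = mex{0} = 1
g(3) = mex{0} = 1
g(4) = mex{1} = 0
g(5) = mex{1} = 0
g(6) = mex{0} = 1
g(7) = mex{0} = 1
g(8) = mex{0,1} = 2
g(9) = mex{1} = 0
g(10) = mex{0,1,2} = 3
g(11) = mex{0} = 1
g(12) = mex{0,1,3} = 2
g(13) = mex{1} = 0
g(14) = mex{1,2} = 0
So g(14) = 0.
Heap B is a plain Nim heap of size 3, so its Grundy value is 3.
By the Sprague-Grundy theorem, the Grundy value of a sum of independent games is the XOR of the component values.
Combined value = 0 XOR 3 = 3.

3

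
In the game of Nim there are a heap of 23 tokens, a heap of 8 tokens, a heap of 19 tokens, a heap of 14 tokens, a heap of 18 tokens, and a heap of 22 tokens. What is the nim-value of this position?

Nim-sum: 23 ^ 8 ^ 19 ^ 14 ^ 18 ^ 22 = 6.

6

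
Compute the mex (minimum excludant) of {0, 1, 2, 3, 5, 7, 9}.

4

The values 0, 1, 2, 3 are all present; 4 is the first non-negative integer missing from the set.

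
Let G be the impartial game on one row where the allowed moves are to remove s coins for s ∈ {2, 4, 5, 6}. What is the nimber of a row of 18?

1

Build the Grundy sequence with g(k) = mex{g(k−s) : s ∈ {2, 4, 5, 6}, s ≤ k}:
k:     0  1  2  3  4  5  6  7  8  9 10 11 12 13 14 15 16 17 18
g(k):  0  0  1  1  2  2  3  3  0  0  1  1  2  2  3  3  0  0  1
So g(18) = 1.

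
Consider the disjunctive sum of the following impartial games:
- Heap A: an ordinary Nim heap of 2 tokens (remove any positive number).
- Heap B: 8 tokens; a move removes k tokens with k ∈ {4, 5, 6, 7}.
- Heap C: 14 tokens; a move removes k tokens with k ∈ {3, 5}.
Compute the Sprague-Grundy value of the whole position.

Heap A is a plain Nim heap of size 2, so its Grundy value is 2.
For heap B, compute g(0), g(1), … with moves {4, 5, 6, 7}:
g(0) = mex{} = 0
g(1) = mex{} = 0
g(2) = mex{} = 0
g(3) = mex{} = 0
g(4) = mex{0} = 1
g(5) = mex{0} = 1
g(6) = mex{0} = 1
g(7) = mex{0} = 1
g(8) = mex{0,1} = 2
So g(8) = 2.
Grundy values for heap C (subtraction set {3, 5}):
g(0) = mex{} = 0
g(1) = mex{} = 0
g(2) = mex{} = 0
g(3) = mex{0} = 1
g(4) = mex{0} = 1
g(5) = mex{0} = 1
g(6) = mex{0,1} = 2
g(7) = mex{0,1} = 2
g(8) = mex{1} = 0
g(9) = mex{1,2} = 0
g(10) = mex{1,2} = 0
g(11) = mex{0,2} = 1
g(12) = mex{0,2} = 1
g(13) = mex{0} = 1
g(14) = mex{0,1} = 2
So g(14) = 2.
By the Sprague-Grundy theorem, the Grundy value of a sum of independent games is the XOR of the component values.
Combined value = 2 XOR 2 XOR 2 = 2.

2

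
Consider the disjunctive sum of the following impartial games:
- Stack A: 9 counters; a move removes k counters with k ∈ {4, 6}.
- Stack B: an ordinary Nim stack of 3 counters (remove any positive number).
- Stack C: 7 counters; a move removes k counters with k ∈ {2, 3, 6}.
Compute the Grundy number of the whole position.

0

Grundy values for stack A (subtraction set {4, 6}):
k:     0  1  2  3  4  5  6  7  8  9
g(k):  0  0  0  0  1  1  1  1  2  2
So g(9) = 2.
Stack B is a plain Nim stack of size 3, so its Grundy value is 3.
For stack C, compute g(0), g(1), … with moves {2, 3, 6}:
g(0) = mex{} = 0
g(1) = mex{} = 0
g(2) = mex{0} = 1
g(3) = mex{0} = 1
g(4) = mex{0,1} = 2
g(5) = mex{1} = 0
g(6) = mex{0,1,2} = 3
g(7) = mex{0,2} = 1
So g(7) = 1.
The value of a disjunctive sum is the nim-sum of the parts.
Combined value = 2 ⊕ 3 ⊕ 1 = 0.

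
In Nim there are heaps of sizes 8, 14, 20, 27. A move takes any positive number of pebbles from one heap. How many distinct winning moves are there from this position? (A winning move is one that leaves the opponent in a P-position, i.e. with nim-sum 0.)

3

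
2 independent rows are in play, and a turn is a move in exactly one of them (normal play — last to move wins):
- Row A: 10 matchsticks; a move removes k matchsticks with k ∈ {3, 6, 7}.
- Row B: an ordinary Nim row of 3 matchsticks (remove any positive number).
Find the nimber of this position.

Build the Grundy sequence for row A with g(k) = mex{g(k−s) : s ∈ {3, 6, 7}, s ≤ k}:
k:     0  1  2  3  4  5  6  7  8  9 10
g(k):  0  0  0  1  1  1  2  2  2  3  0
So g(10) = 0.
Row B is a plain Nim row of size 3, so its Grundy value is 3.
By the Sprague-Grundy theorem, the Grundy value of a sum of independent games is the XOR of the component values.
Combined value = 0 XOR 3 = 3.

3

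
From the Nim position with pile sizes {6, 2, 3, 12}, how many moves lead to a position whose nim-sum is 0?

1

Compute the nim-sum pairwise:
6 XOR 2 = 4
4 XOR 3 = 7
7 XOR 12 = 11
The overall nim-sum is X = 11. A pile of size p has a winning move iff p XOR X < p (reduce it to p XOR X).
  6: 6 XOR 11 = 13 ≥ 6 — no move.
  2: 2 XOR 11 = 9 ≥ 2 — no move.
  3: 3 XOR 11 = 8 ≥ 3 — no move.
  12: 12 XOR 11 = 7 < 12 — winning move (to 7).
That gives 1 winning move.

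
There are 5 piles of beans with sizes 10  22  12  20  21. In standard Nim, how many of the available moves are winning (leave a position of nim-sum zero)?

Nim-sum: 10 ^ 22 ^ 12 ^ 20 ^ 21 = 17.
The overall nim-sum is X = 17. A pile of size p has a winning move iff p XOR X < p (reduce it to p XOR X).
  10: 10 XOR 17 = 27 ≥ 10 — no move.
  22: 22 XOR 17 = 7 < 22 — winning move (to 7).
  12: 12 XOR 17 = 29 ≥ 12 — no move.
  20: 20 XOR 17 = 5 < 20 — winning move (to 5).
  21: 21 XOR 17 = 4 < 21 — winning move (to 4).
That gives 3 winning moves.

3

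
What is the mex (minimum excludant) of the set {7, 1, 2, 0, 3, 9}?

4

The values 0, 1, 2, 3 are all present; 4 is the first non-negative integer missing from the set.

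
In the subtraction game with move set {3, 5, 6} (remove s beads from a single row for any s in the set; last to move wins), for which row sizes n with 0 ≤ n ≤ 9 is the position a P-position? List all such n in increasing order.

0, 1, 2, 9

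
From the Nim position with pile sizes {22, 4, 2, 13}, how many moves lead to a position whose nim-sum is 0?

1

Bitwise XOR of the heap sizes:
  10110  (22)
  00100  (4)
  00010  (2)
  01101  (13)
  -----
  11101  (29)
The overall nim-sum is X = 29. A pile of size p has a winning move iff p XOR X < p (reduce it to p XOR X).
  22: 22 XOR 29 = 11 < 22 — winning move (to 11).
  4: 4 XOR 29 = 25 ≥ 4 — no move.
  2: 2 XOR 29 = 31 ≥ 2 — no move.
  13: 13 XOR 29 = 16 ≥ 13 — no move.
That gives 1 winning move.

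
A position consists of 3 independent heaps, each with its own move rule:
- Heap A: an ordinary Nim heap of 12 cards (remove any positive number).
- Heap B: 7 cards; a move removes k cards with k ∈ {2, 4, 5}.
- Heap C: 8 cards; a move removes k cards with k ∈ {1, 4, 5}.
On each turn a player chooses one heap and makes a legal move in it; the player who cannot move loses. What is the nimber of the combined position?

12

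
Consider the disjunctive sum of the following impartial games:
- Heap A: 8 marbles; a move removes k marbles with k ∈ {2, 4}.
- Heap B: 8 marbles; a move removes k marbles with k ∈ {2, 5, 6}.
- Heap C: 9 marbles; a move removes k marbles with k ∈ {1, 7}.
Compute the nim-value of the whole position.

Grundy values for heap A (subtraction set {2, 4}):
k:     0  1  2  3  4  5  6  7  8
g(k):  0  0  1  1  2  2  0  0  1
So g(8) = 1.
Build the Grundy sequence for heap B with g(k) = mex{g(k−s) : s ∈ {2, 5, 6}, s ≤ k}:
g(0) = mex{} = 0
g(1) = mex{} = 0
g(2) = mex{0} = 1
g(3) = mex{0} = 1
g(4) = mex{1} = 0
g(5) = mex{0,1} = 2
g(6) = mex{0} = 1
g(7) = mex{0,1,2} = 3
g(8) = mex{1} = 0
So g(8) = 0.
For heap C, compute g(0), g(1), … with moves {1, 7}:
g(0) = mex{} = 0
g(1) = mex{0} = 1
g(2) = mex{1} = 0
g(3) = mex{0} = 1
g(4) = mex{1} = 0
g(5) = mex{0} = 1
g(6) = mex{1} = 0
g(7) = mex{0} = 1
g(8) = mex{1} = 0
g(9) = mex{0} = 1
So g(9) = 1.
By the Sprague-Grundy theorem, the Grundy value of a sum of independent games is the XOR of the component values.
Combined value = 1 ⊕ 0 ⊕ 1 = 0.

0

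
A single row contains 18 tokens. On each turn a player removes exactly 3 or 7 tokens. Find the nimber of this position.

Build the Grundy sequence with g(k) = mex{g(k−s) : s ∈ {3, 7}, s ≤ k}:
k:     0  1  2  3  4  5  6  7  8  9 10 11 12 13 14 15 16 17 18
g(k):  0  0  0  1  1  1  0  2  2  1  0  0  0  1  1  1  0  2  2
So g(18) = 2.

2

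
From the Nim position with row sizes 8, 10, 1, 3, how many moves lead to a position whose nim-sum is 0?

0

In binary:
  1000  (8)
  1010  (10)
  0001  (1)
  0011  (3)
  ----
  0000  (0)
The nim-sum is already 0, so every move leaves a nonzero nim-sum — there are no winning moves.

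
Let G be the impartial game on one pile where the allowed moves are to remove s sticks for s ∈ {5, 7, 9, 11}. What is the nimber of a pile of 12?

Grundy values for subtraction set {5, 7, 9, 11}:
g(0) = mex{} = 0
g(1) = mex{} = 0
g(2) = mex{} = 0
g(3) = mex{} = 0
g(4) = mex{} = 0
g(5) = mex{0} = 1
g(6) = mex{0} = 1
g(7) = mex{0} = 1
g(8) = mex{0} = 1
g(9) = mex{0} = 1
g(10) = mex{0,1} = 2
g(11) = mex{0,1} = 2
g(12) = mex{0,1} = 2
So g(12) = 2.

2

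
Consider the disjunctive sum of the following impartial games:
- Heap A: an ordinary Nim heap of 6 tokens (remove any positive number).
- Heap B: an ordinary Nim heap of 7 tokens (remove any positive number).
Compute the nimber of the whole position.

1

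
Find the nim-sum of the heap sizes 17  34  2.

Compute the nim-sum pairwise:
17 XOR 34 = 51
51 XOR 2 = 49

49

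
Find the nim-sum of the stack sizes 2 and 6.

Compute the nim-sum pairwise:
2 ^ 6 = 4

4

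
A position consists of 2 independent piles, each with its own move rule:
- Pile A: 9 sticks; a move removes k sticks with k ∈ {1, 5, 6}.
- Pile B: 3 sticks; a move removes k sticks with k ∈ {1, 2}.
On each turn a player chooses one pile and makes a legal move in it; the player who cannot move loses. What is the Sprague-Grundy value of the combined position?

3

Grundy values for pile A (subtraction set {1, 5, 6}):
g(0) = mex{} = 0
g(1) = mex{0} = 1
g(2) = mex{1} = 0
g(3) = mex{0} = 1
g(4) = mex{1} = 0
g(5) = mex{0} = 1
g(6) = mex{0,1} = 2
g(7) = mex{0,1,2} = 3
g(8) = mex{0,1,3} = 2
g(9) = mex{0,1,2} = 3
So g(9) = 3.
Build the Grundy sequence for pile B with g(k) = mex{g(k−s) : s ∈ {1, 2}, s ≤ k}:
k:     0  1  2  3
g(k):  0  1  2  0
So g(3) = 0.
The value of a disjunctive sum is the nim-sum of the parts.
Combined value = 3 XOR 0 = 3.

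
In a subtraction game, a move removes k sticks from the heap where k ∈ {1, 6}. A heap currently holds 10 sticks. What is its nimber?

1

Compute g(0), g(1), … for moves {1, 6}:
k:     0  1  2  3  4  5  6  7  8  9 10
g(k):  0  1  0  1  0  1  2  0  1  0  1
So g(10) = 1.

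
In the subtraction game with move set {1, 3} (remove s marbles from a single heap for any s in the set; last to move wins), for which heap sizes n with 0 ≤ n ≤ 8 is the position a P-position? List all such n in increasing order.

0, 2, 4, 6, 8

Build the Grundy sequence with g(k) = mex{g(k−s) : s ∈ {1, 3}, s ≤ k}:
k:     0  1  2  3  4  5  6  7  8
g(k):  0  1  0  1  0  1  0  1  0
The P-positions (g = 0) in 0..8 are 0, 2, 4, 6, 8.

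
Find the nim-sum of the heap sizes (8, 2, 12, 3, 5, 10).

10

Nim-sum: 8 ^ 2 ^ 12 ^ 3 ^ 5 ^ 10 = 10.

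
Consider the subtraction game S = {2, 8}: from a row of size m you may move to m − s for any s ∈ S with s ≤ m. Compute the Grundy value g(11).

Build the Grundy sequence with g(k) = mex{g(k−s) : s ∈ {2, 8}, s ≤ k}:
k:     0  1  2  3  4  5  6  7  8  9 10 11
g(k):  0  0  1  1  0  0  1  1  2  2  0  0
So g(11) = 0.

0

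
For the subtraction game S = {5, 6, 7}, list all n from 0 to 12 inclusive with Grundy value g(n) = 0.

0, 1, 2, 3, 4, 12

Compute g(0), g(1), … for moves {5, 6, 7}:
g(0) = mex{} = 0
g(1) = mex{} = 0
g(2) = mex{} = 0
g(3) = mex{} = 0
g(4) = mex{} = 0
g(5) = mex{0} = 1
g(6) = mex{0} = 1
g(7) = mex{0} = 1
g(8) = mex{0} = 1
g(9) = mex{0} = 1
g(10) = mex{0,1} = 2
g(11) = mex{0,1} = 2
g(12) = mex{1} = 0
The P-positions (g = 0) in 0..12 are 0, 1, 2, 3, 4, 12.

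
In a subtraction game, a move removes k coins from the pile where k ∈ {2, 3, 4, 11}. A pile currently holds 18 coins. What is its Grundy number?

Compute g(0), g(1), … for moves {2, 3, 4, 11}:
k:     0  1  2  3  4  5  6  7  8  9 10 11 12 13 14 15 16 17 18
g(k):  0  0  1  1  2  2  0  0  1  1  2  2  3  0  0  1  1  2  2
So g(18) = 2.

2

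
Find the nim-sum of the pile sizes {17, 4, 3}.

22

In binary:
  10001  (17)
  00100  (4)
  00011  (3)
  -----
  10110  (22)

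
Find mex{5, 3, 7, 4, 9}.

0

0 is not in the set, so the mex is 0.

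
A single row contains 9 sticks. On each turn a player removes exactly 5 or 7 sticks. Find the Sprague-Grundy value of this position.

1

Grundy values for subtraction set {5, 7}:
k:     0  1  2  3  4  5  6  7  8  9
g(k):  0  0  0  0  0  1  1  1  1  1
So g(9) = 1.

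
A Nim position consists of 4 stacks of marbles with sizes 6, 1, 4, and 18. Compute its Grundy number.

Nim-sum: 6 XOR 1 XOR 4 XOR 18 = 17.

17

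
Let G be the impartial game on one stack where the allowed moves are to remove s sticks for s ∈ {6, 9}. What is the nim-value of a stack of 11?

Build the Grundy sequence with g(k) = mex{g(k−s) : s ∈ {6, 9}, s ≤ k}:
k:     0  1  2  3  4  5  6  7  8  9 10 11
g(k):  0  0  0  0  0  0  1  1  1  1  1  1
So g(11) = 1.

1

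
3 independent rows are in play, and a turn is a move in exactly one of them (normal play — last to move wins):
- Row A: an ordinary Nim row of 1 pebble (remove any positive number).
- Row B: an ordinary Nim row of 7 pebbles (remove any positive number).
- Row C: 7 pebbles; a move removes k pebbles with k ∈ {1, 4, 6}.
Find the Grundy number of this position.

6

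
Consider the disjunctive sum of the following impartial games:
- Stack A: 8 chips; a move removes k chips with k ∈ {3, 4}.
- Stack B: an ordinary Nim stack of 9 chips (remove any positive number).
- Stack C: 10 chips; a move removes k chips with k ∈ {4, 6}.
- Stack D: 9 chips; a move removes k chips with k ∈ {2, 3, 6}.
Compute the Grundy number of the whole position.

9

Build the Grundy sequence for stack A with g(k) = mex{g(k−s) : s ∈ {3, 4}, s ≤ k}:
k:     0  1  2  3  4  5  6  7  8
g(k):  0  0  0  1  1  1  2  0  0
So g(8) = 0.
Stack B is a plain Nim stack of size 9, so its Grundy value is 9.
Build the Grundy sequence for stack C with g(k) = mex{g(k−s) : s ∈ {4, 6}, s ≤ k}:
k:     0  1  2  3  4  5  6  7  8  9 10
g(k):  0  0  0  0  1  1  1  1  2  2  0
So g(10) = 0.
Grundy values for stack D (subtraction set {2, 3, 6}):
g(0) = mex{} = 0
g(1) = mex{} = 0
g(2) = mex{0} = 1
g(3) = mex{0} = 1
g(4) = mex{0,1} = 2
g(5) = mex{1} = 0
g(6) = mex{0,1,2} = 3
g(7) = mex{0,2} = 1
g(8) = mex{0,1,3} = 2
g(9) = mex{1,3} = 0
So g(9) = 0.
By the Sprague-Grundy theorem, the Grundy value of a sum of independent games is the XOR of the component values.
Combined value = 0 ⊕ 9 ⊕ 0 ⊕ 0 = 9.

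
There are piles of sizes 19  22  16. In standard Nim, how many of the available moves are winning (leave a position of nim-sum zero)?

Compute the nim-sum pairwise:
19 XOR 22 = 5
5 XOR 16 = 21
The overall nim-sum is X = 21. A pile of size p has a winning move iff p XOR X < p (reduce it to p XOR X).
  19: 19 XOR 21 = 6 < 19 — winning move (to 6).
  22: 22 XOR 21 = 3 < 22 — winning move (to 3).
  16: 16 XOR 21 = 5 < 16 — winning move (to 5).
That gives 3 winning moves.

3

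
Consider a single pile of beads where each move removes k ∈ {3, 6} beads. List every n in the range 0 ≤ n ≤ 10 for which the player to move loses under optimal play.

Build the Grundy sequence with g(k) = mex{g(k−s) : s ∈ {3, 6}, s ≤ k}:
g(0) = mex{} = 0
g(1) = mex{} = 0
g(2) = mex{} = 0
g(3) = mex{0} = 1
g(4) = mex{0} = 1
g(5) = mex{0} = 1
g(6) = mex{0,1} = 2
g(7) = mex{0,1} = 2
g(8) = mex{0,1} = 2
g(9) = mex{1,2} = 0
g(10) = mex{1,2} = 0
The P-positions (g = 0) in 0..10 are 0, 1, 2, 9, 10.

0, 1, 2, 9, 10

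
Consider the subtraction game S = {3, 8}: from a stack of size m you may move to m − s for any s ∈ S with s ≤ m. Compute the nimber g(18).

0

Grundy values for subtraction set {3, 8}:
k:     0  1  2  3  4  5  6  7  8  9 10 11 12 13 14 15 16 17 18
g(k):  0  0  0  1  1  1  0  0  2  1  1  0  0  0  1  1  1  0  0
So g(18) = 0.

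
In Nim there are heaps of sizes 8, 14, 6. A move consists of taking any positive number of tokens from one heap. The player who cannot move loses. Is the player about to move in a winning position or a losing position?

Bitwise XOR of the heap sizes:
  1000  (8)
  1110  (14)
  0110  (6)
  ----
  0000  (0)
The nim-sum is 0, so this is a P-position: the player to move is in a losing position under optimal play.

Losing position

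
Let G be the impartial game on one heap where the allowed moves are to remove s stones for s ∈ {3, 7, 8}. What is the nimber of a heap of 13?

Build the Grundy sequence with g(k) = mex{g(k−s) : s ∈ {3, 7, 8}, s ≤ k}:
k:     0  1  2  3  4  5  6  7  8  9 10 11 12 13
g(k):  0  0  0  1  1  1  0  2  2  1  3  0  0  2
So g(13) = 2.

2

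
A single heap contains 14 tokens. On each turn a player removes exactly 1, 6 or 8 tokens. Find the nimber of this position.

Build the Grundy sequence with g(k) = mex{g(k−s) : s ∈ {1, 6, 8}, s ≤ k}:
k:     0  1  2  3  4  5  6  7  8  9 10 11 12 13 14
g(k):  0  1  0  1  0  1  2  0  1  0  1  0  1  2  0
So g(14) = 0.

0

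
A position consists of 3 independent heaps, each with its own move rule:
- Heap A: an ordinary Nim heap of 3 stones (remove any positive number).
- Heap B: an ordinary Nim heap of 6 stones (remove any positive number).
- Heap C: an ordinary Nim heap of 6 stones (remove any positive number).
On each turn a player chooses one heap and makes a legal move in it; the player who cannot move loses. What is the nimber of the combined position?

3

Heap A is a plain Nim heap of size 3, so its Grundy value is 3.
Heap B is a plain Nim heap of size 6, so its Grundy value is 6.
Heap C is a plain Nim heap of size 6, so its Grundy value is 6.
The value of a disjunctive sum is the nim-sum of the parts.
Combined value = 3 ⊕ 6 ⊕ 6 = 3.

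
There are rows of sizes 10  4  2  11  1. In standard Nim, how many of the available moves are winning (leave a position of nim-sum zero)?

Compute the nim-sum pairwise:
10 ⊕ 4 = 14
14 ⊕ 2 = 12
12 ⊕ 11 = 7
7 ⊕ 1 = 6
The overall nim-sum is X = 6. A row of size p has a winning move iff p XOR X < p (reduce it to p XOR X).
  10: 10 XOR 6 = 12 ≥ 10 — no move.
  4: 4 XOR 6 = 2 < 4 — winning move (to 2).
  2: 2 XOR 6 = 4 ≥ 2 — no move.
  11: 11 XOR 6 = 13 ≥ 11 — no move.
  1: 1 XOR 6 = 7 ≥ 1 — no move.
That gives 1 winning move.

1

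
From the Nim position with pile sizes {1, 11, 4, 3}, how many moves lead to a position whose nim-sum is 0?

1

Compute the nim-sum pairwise:
1 ^ 11 = 10
10 ^ 4 = 14
14 ^ 3 = 13
The overall nim-sum is X = 13. A pile of size p has a winning move iff p XOR X < p (reduce it to p XOR X).
  1: 1 XOR 13 = 12 ≥ 1 — no move.
  11: 11 XOR 13 = 6 < 11 — winning move (to 6).
  4: 4 XOR 13 = 9 ≥ 4 — no move.
  3: 3 XOR 13 = 14 ≥ 3 — no move.
That gives 1 winning move.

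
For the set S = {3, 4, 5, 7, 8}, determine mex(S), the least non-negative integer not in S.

0

0 is not in the set, so the mex is 0.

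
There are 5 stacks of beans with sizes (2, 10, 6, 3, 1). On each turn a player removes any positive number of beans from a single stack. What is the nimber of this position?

12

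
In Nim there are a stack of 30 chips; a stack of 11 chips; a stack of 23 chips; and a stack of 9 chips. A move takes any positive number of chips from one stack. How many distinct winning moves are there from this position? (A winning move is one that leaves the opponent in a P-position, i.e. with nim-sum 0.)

3

In binary:
  11110  (30)
  01011  (11)
  10111  (23)
  01001  (9)
  -----
  01011  (11)
The overall nim-sum is X = 11. A stack of size p has a winning move iff p XOR X < p (reduce it to p XOR X).
  30: 30 XOR 11 = 21 < 30 — winning move (to 21).
  11: 11 XOR 11 = 0 < 11 — winning move (to 0).
  23: 23 XOR 11 = 28 ≥ 23 — no move.
  9: 9 XOR 11 = 2 < 9 — winning move (to 2).
That gives 3 winning moves.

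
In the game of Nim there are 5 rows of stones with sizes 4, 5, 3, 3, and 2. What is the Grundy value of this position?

3

Write each in binary and XOR column by column:
  100  (4)
  101  (5)
  011  (3)
  011  (3)
  010  (2)
  ---
  011  (3)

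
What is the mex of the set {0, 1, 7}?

The values 0, 1 are all present; 2 is the first non-negative integer missing from the set.

2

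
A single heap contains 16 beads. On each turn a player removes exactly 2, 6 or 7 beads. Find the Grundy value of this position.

1

Compute g(0), g(1), … for moves {2, 6, 7}:
k:     0  1  2  3  4  5  6  7  8  9 10 11 12 13 14 15 16
g(k):  0  0  1  1  0  0  1  1  2  0  3  1  2  0  0  1  1
So g(16) = 1.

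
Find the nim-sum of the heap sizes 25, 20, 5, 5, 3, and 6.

8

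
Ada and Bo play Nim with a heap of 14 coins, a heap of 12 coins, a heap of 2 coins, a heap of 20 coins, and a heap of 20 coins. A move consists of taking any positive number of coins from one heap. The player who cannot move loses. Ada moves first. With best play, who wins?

Bo wins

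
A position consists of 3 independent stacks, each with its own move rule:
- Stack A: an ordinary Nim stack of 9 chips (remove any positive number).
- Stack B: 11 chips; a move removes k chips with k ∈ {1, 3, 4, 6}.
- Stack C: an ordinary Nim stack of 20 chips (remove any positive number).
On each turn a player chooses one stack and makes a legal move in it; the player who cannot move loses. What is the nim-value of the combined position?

Stack A is a plain Nim stack of size 9, so its Grundy value is 9.
Grundy values for stack B (subtraction set {1, 3, 4, 6}):
g(0) = mex{} = 0
g(1) = mex{0} = 1
g(2) = mex{1} = 0
g(3) = mex{0} = 1
g(4) = mex{0,1} = 2
g(5) = mex{0,1,2} = 3
g(6) = mex{0,1,3} = 2
g(7) = mex{1,2} = 0
g(8) = mex{0,2,3} = 1
g(9) = mex{1,2,3} = 0
g(10) = mex{0,2} = 1
g(11) = mex{0,1,3} = 2
So g(11) = 2.
Stack C is a plain Nim stack of size 20, so its Grundy value is 20.
The value of a disjunctive sum is the nim-sum of the parts.
Combined value = 9 ⊕ 2 ⊕ 20 = 31.

31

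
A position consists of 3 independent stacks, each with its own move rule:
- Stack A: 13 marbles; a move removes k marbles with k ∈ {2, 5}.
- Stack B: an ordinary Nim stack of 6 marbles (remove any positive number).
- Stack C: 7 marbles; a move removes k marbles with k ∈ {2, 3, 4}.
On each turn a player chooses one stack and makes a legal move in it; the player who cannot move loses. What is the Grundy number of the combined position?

7

Build the Grundy sequence for stack A with g(k) = mex{g(k−s) : s ∈ {2, 5}, s ≤ k}:
g(0) = mex{} = 0
g(1) = mex{} = 0
g(2) = mex{0} = 1
g(3) = mex{0} = 1
g(4) = mex{1} = 0
g(5) = mex{0,1} = 2
g(6) = mex{0} = 1
g(7) = mex{1,2} = 0
g(8) = mex{1} = 0
g(9) = mex{0} = 1
g(10) = mex{0,2} = 1
g(11) = mex{1} = 0
g(12) = mex{0,1} = 2
g(13) = mex{0} = 1
So g(13) = 1.
Stack B is a plain Nim stack of size 6, so its Grundy value is 6.
Grundy values for stack C (subtraction set {2, 3, 4}):
k:     0  1  2  3  4  5  6  7
g(k):  0  0  1  1  2  2  0  0
So g(7) = 0.
By the Sprague-Grundy theorem, the Grundy value of a sum of independent games is the XOR of the component values.
Combined value = 1 ⊕ 6 ⊕ 0 = 7.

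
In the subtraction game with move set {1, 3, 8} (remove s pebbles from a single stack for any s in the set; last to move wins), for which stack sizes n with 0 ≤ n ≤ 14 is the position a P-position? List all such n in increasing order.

Grundy values for subtraction set {1, 3, 8}:
k:     0  1  2  3  4  5  6  7  8  9 10 11 12 13 14
g(k):  0  1  0  1  0  1  0  1  2  3  2  0  1  0  1
The P-positions (g = 0) in 0..14 are 0, 2, 4, 6, 11, 13.

0, 2, 4, 6, 11, 13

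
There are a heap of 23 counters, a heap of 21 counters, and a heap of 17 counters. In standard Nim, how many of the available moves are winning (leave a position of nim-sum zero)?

3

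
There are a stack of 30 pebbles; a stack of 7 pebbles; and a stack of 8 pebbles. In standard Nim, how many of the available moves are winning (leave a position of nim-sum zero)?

Nim-sum: 30 XOR 7 XOR 8 = 17.
The overall nim-sum is X = 17. A stack of size p has a winning move iff p XOR X < p (reduce it to p XOR X).
  30: 30 XOR 17 = 15 < 30 — winning move (to 15).
  7: 7 XOR 17 = 22 ≥ 7 — no move.
  8: 8 XOR 17 = 25 ≥ 8 — no move.
That gives 1 winning move.

1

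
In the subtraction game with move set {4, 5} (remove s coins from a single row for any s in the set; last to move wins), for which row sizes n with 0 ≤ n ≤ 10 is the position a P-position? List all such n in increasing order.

0, 1, 2, 3, 9, 10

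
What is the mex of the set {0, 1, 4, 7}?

The values 0, 1 are all present; 2 is the first non-negative integer missing from the set.

2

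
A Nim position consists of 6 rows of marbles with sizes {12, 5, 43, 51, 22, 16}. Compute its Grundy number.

23

Write each in binary and XOR column by column:
  001100  (12)
  000101  (5)
  101011  (43)
  110011  (51)
  010110  (22)
  010000  (16)
  ------
  010111  (23)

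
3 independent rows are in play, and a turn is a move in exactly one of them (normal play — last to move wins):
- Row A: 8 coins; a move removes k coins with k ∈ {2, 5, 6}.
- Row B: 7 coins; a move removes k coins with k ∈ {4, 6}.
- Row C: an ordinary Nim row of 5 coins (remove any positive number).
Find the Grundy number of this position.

4

Build the Grundy sequence for row A with g(k) = mex{g(k−s) : s ∈ {2, 5, 6}, s ≤ k}:
k:     0  1  2  3  4  5  6  7  8
g(k):  0  0  1  1  0  2  1  3  0
So g(8) = 0.
Grundy values for row B (subtraction set {4, 6}):
g(0) = mex{} = 0
g(1) = mex{} = 0
g(2) = mex{} = 0
g(3) = mex{} = 0
g(4) = mex{0} = 1
g(5) = mex{0} = 1
g(6) = mex{0} = 1
g(7) = mex{0} = 1
So g(7) = 1.
Row C is a plain Nim row of size 5, so its Grundy value is 5.
By the Sprague-Grundy theorem, the Grundy value of a sum of independent games is the XOR of the component values.
Combined value = 0 XOR 1 XOR 5 = 4.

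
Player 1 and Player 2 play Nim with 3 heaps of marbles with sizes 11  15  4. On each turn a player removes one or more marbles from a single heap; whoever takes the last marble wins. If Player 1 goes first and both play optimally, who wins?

Nim-sum: 11 ⊕ 15 ⊕ 4 = 0.
The nim-sum is 0, so this is a P-position: the player to move is in a losing position under optimal play; Player 1 is about to move from it and so loses — Player 2 wins.

Player 2 wins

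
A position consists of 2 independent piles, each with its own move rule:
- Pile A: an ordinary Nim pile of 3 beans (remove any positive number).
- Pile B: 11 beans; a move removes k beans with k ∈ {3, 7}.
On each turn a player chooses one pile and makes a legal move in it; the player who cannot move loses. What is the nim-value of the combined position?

3

Pile A is a plain Nim pile of size 3, so its Grundy value is 3.
Build the Grundy sequence for pile B with g(k) = mex{g(k−s) : s ∈ {3, 7}, s ≤ k}:
g(0) = mex{} = 0
g(1) = mex{} = 0
g(2) = mex{} = 0
g(3) = mex{0} = 1
g(4) = mex{0} = 1
g(5) = mex{0} = 1
g(6) = mex{1} = 0
g(7) = mex{0,1} = 2
g(8) = mex{0,1} = 2
g(9) = mex{0} = 1
g(10) = mex{1,2} = 0
g(11) = mex{1,2} = 0
So g(11) = 0.
The value of a disjunctive sum is the nim-sum of the parts.
Combined value = 3 XOR 0 = 3.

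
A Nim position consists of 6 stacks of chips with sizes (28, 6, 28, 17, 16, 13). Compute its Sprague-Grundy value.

10

Bitwise XOR of the heap sizes:
  11100  (28)
  00110  (6)
  11100  (28)
  10001  (17)
  10000  (16)
  01101  (13)
  -----
  01010  (10)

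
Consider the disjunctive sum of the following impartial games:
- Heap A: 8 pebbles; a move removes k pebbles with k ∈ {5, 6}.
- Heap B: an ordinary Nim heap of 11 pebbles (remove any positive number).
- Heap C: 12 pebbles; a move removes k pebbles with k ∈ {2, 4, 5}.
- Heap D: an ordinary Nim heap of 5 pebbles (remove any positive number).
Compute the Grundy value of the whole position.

13

Grundy values for heap A (subtraction set {5, 6}):
k:     0  1  2  3  4  5  6  7  8
g(k):  0  0  0  0  0  1  1  1  1
So g(8) = 1.
Heap B is a plain Nim heap of size 11, so its Grundy value is 11.
For heap C, compute g(0), g(1), … with moves {2, 4, 5}:
g(0) = mex{} = 0
g(1) = mex{} = 0
g(2) = mex{0} = 1
g(3) = mex{0} = 1
g(4) = mex{0,1} = 2
g(5) = mex{0,1} = 2
g(6) = mex{0,1,2} = 3
g(7) = mex{1,2} = 0
g(8) = mex{1,2,3} = 0
g(9) = mex{0,2} = 1
g(10) = mex{0,2,3} = 1
g(11) = mex{0,1,3} = 2
g(12) = mex{0,1} = 2
So g(12) = 2.
Heap D is a plain Nim heap of size 5, so its Grundy value is 5.
By the Sprague-Grundy theorem, the Grundy value of a sum of independent games is the XOR of the component values.
Combined value = 1 XOR 11 XOR 2 XOR 5 = 13.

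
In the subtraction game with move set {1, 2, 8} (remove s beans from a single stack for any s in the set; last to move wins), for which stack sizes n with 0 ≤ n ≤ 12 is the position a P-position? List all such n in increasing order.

Build the Grundy sequence with g(k) = mex{g(k−s) : s ∈ {1, 2, 8}, s ≤ k}:
k:     0  1  2  3  4  5  6  7  8  9 10 11 12
g(k):  0  1  2  0  1  2  0  1  2  0  1  2  0
The P-positions (g = 0) in 0..12 are 0, 3, 6, 9, 12.

0, 3, 6, 9, 12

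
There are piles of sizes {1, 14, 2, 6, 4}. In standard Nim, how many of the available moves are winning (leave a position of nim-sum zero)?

1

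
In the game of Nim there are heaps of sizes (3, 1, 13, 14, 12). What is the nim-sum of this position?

13

Compute the nim-sum pairwise:
3 ⊕ 1 = 2
2 ⊕ 13 = 15
15 ⊕ 14 = 1
1 ⊕ 12 = 13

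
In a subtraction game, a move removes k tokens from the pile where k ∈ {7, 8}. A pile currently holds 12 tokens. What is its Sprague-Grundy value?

1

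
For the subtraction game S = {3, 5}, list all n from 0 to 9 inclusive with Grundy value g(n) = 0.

0, 1, 2, 8, 9

Build the Grundy sequence with g(k) = mex{g(k−s) : s ∈ {3, 5}, s ≤ k}:
k:     0  1  2  3  4  5  6  7  8  9
g(k):  0  0  0  1  1  1  2  2  0  0
The P-positions (g = 0) in 0..9 are 0, 1, 2, 8, 9.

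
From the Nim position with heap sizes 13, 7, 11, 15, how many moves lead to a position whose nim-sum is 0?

Compute the nim-sum pairwise:
13 ⊕ 7 = 10
10 ⊕ 11 = 1
1 ⊕ 15 = 14
The overall nim-sum is X = 14. A heap of size p has a winning move iff p XOR X < p (reduce it to p XOR X).
  13: 13 XOR 14 = 3 < 13 — winning move (to 3).
  7: 7 XOR 14 = 9 ≥ 7 — no move.
  11: 11 XOR 14 = 5 < 11 — winning move (to 5).
  15: 15 XOR 14 = 1 < 15 — winning move (to 1).
That gives 3 winning moves.

3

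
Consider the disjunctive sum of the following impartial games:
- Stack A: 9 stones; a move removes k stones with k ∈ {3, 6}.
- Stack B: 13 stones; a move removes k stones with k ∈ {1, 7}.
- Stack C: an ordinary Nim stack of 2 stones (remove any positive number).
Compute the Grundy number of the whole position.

3

Build the Grundy sequence for stack A with g(k) = mex{g(k−s) : s ∈ {3, 6}, s ≤ k}:
g(0) = mex{} = 0
g(1) = mex{} = 0
g(2) = mex{} = 0
g(3) = mex{0} = 1
g(4) = mex{0} = 1
g(5) = mex{0} = 1
g(6) = mex{0,1} = 2
g(7) = mex{0,1} = 2
g(8) = mex{0,1} = 2
g(9) = mex{1,2} = 0
So g(9) = 0.
Grundy values for stack B (subtraction set {1, 7}):
g(0) = mex{} = 0
g(1) = mex{0} = 1
g(2) = mex{1} = 0
g(3) = mex{0} = 1
g(4) = mex{1} = 0
g(5) = mex{0} = 1
g(6) = mex{1} = 0
g(7) = mex{0} = 1
g(8) = mex{1} = 0
g(9) = mex{0} = 1
g(10) = mex{1} = 0
g(11) = mex{0} = 1
g(12) = mex{1} = 0
g(13) = mex{0} = 1
So g(13) = 1.
Stack C is a plain Nim stack of size 2, so its Grundy value is 2.
The value of a disjunctive sum is the nim-sum of the parts.
Combined value = 0 ⊕ 1 ⊕ 2 = 3.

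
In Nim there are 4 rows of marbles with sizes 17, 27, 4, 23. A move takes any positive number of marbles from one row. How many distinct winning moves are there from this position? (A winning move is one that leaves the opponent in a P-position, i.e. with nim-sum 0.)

3

Nim-sum: 17 ^ 27 ^ 4 ^ 23 = 25.
The overall nim-sum is X = 25. A row of size p has a winning move iff p XOR X < p (reduce it to p XOR X).
  17: 17 XOR 25 = 8 < 17 — winning move (to 8).
  27: 27 XOR 25 = 2 < 27 — winning move (to 2).
  4: 4 XOR 25 = 29 ≥ 4 — no move.
  23: 23 XOR 25 = 14 < 23 — winning move (to 14).
That gives 3 winning moves.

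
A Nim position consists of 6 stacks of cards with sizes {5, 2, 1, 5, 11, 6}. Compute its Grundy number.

Nim-sum: 5 ^ 2 ^ 1 ^ 5 ^ 11 ^ 6 = 14.

14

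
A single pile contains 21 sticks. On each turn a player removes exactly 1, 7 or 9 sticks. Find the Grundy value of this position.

Build the Grundy sequence with g(k) = mex{g(k−s) : s ∈ {1, 7, 9}, s ≤ k}:
k:     0  1  2  3  4  5  6  7  8  9 10 11 12 13 14 15 16 17 18 19 20 21
g(k):  0  1  0  1  0  1  0  1  0  1  0  1  0  1  0  1  0  1  0  1  0  1
So g(21) = 1.

1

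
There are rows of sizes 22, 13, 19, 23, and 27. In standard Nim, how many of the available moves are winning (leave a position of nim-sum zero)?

Nim-sum: 22 ⊕ 13 ⊕ 19 ⊕ 23 ⊕ 27 = 4.
The overall nim-sum is X = 4. A row of size p has a winning move iff p XOR X < p (reduce it to p XOR X).
  22: 22 XOR 4 = 18 < 22 — winning move (to 18).
  13: 13 XOR 4 = 9 < 13 — winning move (to 9).
  19: 19 XOR 4 = 23 ≥ 19 — no move.
  23: 23 XOR 4 = 19 < 23 — winning move (to 19).
  27: 27 XOR 4 = 31 ≥ 27 — no move.
That gives 3 winning moves.

3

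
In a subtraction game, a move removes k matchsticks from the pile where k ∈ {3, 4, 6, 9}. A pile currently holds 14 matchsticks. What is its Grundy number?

0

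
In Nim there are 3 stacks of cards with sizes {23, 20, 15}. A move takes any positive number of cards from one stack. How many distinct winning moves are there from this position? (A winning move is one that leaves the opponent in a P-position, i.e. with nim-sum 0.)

Compute the nim-sum pairwise:
23 XOR 20 = 3
3 XOR 15 = 12
The overall nim-sum is X = 12. A stack of size p has a winning move iff p XOR X < p (reduce it to p XOR X).
  23: 23 XOR 12 = 27 ≥ 23 — no move.
  20: 20 XOR 12 = 24 ≥ 20 — no move.
  15: 15 XOR 12 = 3 < 15 — winning move (to 3).
That gives 1 winning move.

1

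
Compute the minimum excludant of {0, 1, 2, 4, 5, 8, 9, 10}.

3

The values 0, 1, 2 are all present; 3 is the first non-negative integer missing from the set.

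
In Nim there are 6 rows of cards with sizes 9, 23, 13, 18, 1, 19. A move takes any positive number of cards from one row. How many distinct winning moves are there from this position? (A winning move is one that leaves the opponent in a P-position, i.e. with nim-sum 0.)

3

Bitwise XOR of the heap sizes:
  01001  (9)
  10111  (23)
  01101  (13)
  10010  (18)
  00001  (1)
  10011  (19)
  -----
  10011  (19)
The overall nim-sum is X = 19. A row of size p has a winning move iff p XOR X < p (reduce it to p XOR X).
  9: 9 XOR 19 = 26 ≥ 9 — no move.
  23: 23 XOR 19 = 4 < 23 — winning move (to 4).
  13: 13 XOR 19 = 30 ≥ 13 — no move.
  18: 18 XOR 19 = 1 < 18 — winning move (to 1).
  1: 1 XOR 19 = 18 ≥ 1 — no move.
  19: 19 XOR 19 = 0 < 19 — winning move (to 0).
That gives 3 winning moves.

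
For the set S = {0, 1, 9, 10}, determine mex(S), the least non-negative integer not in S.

2

The values 0, 1 are all present; 2 is the first non-negative integer missing from the set.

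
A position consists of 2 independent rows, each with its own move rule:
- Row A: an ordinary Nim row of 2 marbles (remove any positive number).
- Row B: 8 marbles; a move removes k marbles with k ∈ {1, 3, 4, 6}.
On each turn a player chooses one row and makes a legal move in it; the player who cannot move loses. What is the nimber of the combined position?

3

Row A is a plain Nim row of size 2, so its Grundy value is 2.
Build the Grundy sequence for row B with g(k) = mex{g(k−s) : s ∈ {1, 3, 4, 6}, s ≤ k}:
g(0) = mex{} = 0
g(1) = mex{0} = 1
g(2) = mex{1} = 0
g(3) = mex{0} = 1
g(4) = mex{0,1} = 2
g(5) = mex{0,1,2} = 3
g(6) = mex{0,1,3} = 2
g(7) = mex{1,2} = 0
g(8) = mex{0,2,3} = 1
So g(8) = 1.
By the Sprague-Grundy theorem, the Grundy value of a sum of independent games is the XOR of the component values.
Combined value = 2 XOR 1 = 3.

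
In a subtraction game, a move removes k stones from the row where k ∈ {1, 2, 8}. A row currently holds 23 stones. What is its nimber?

Compute g(0), g(1), … for moves {1, 2, 8}:
k:     0  1  2  3  4  5  6  7  8  9 10 11 12 13 14 15 16 17 18 19 20 21 22 23
g(k):  0  1  2  0  1  2  0  1  2  0  1  2  0  1  2  0  1  2  0  1  2  0  1  2
So g(23) = 2.

2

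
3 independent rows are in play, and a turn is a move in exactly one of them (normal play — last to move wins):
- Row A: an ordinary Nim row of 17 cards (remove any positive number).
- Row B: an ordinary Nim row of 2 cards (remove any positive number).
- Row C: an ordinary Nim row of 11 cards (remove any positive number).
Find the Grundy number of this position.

24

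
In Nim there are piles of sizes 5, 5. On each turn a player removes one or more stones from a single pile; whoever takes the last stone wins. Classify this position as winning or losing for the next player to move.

Compute the nim-sum pairwise:
5 ^ 5 = 0
The nim-sum is 0, so this is a P-position: the player to move is in a losing position under optimal play.

Losing position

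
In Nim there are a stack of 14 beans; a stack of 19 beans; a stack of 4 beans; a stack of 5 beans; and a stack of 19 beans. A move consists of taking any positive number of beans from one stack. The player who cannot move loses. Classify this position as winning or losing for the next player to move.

Compute the nim-sum pairwise:
14 ^ 19 = 29
29 ^ 4 = 25
25 ^ 5 = 28
28 ^ 19 = 15
The nim-sum is 15 ≠ 0, so this is an N-position: the player to move can win.

Winning position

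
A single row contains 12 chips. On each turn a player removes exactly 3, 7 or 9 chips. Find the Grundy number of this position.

Grundy values for subtraction set {3, 7, 9}:
k:     0  1  2  3  4  5  6  7  8  9 10 11 12
g(k):  0  0  0  1  1  1  0  2  2  1  3  3  0
So g(12) = 0.

0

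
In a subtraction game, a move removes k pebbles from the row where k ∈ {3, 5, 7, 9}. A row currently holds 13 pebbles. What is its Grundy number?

0

Build the Grundy sequence with g(k) = mex{g(k−s) : s ∈ {3, 5, 7, 9}, s ≤ k}:
k:     0  1  2  3  4  5  6  7  8  9 10 11 12 13
g(k):  0  0  0  1  1  1  2  2  2  3  3  3  0  0
So g(13) = 0.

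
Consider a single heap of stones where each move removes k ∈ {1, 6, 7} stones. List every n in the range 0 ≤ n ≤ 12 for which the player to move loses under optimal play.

0, 2, 4, 12

Grundy values for subtraction set {1, 6, 7}:
k:     0  1  2  3  4  5  6  7  8  9 10 11 12
g(k):  0  1  0  1  0  1  2  3  2  3  2  3  0
The P-positions (g = 0) in 0..12 are 0, 2, 4, 12.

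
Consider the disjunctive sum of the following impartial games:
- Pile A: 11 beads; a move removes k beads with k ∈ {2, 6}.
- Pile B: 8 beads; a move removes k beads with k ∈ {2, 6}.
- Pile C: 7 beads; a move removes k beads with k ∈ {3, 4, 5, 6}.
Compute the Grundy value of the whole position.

Build the Grundy sequence for pile A with g(k) = mex{g(k−s) : s ∈ {2, 6}, s ≤ k}:
k:     0  1  2  3  4  5  6  7  8  9 10 11
g(k):  0  0  1  1  0  0  1  1  0  0  1  1
So g(11) = 1.
Grundy values for pile B (subtraction set {2, 6}):
k:     0  1  2  3  4  5  6  7  8
g(k):  0  0  1  1  0  0  1  1  0
So g(8) = 0.
For pile C, compute g(0), g(1), … with moves {3, 4, 5, 6}:
g(0) = mex{} = 0
g(1) = mex{} = 0
g(2) = mex{} = 0
g(3) = mex{0} = 1
g(4) = mex{0} = 1
g(5) = mex{0} = 1
g(6) = mex{0,1} = 2
g(7) = mex{0,1} = 2
So g(7) = 2.
The value of a disjunctive sum is the nim-sum of the parts.
Combined value = 1 XOR 0 XOR 2 = 3.

3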